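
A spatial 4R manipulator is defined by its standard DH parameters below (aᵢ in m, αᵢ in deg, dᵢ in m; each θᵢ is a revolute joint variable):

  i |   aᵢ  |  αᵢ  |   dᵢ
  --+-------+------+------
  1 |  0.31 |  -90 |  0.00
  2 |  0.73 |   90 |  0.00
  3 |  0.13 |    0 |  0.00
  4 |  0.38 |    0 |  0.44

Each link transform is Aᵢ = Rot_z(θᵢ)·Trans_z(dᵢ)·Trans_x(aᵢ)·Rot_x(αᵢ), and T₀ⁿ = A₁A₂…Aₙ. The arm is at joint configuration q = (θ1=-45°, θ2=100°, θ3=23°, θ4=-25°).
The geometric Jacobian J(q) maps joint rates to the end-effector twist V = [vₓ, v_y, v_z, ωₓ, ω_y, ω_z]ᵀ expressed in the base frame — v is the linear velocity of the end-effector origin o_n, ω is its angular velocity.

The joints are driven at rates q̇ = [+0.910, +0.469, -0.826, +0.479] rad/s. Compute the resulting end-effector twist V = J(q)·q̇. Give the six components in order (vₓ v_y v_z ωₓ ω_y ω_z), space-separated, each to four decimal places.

-0.2778 0.6335 -0.1399 0.0900 0.5733 0.9703

o_n = [0.4012, -0.3481, -1.2872]
J₁: ẑ×o_n = [0.3481, 0.4012, -0.0000], ω = ẑ
J2: z=[0.7071, 0.7071, 0.0000] o=[0.2192, -0.2192, 0.0000] → [-0.9102, 0.9102, -0.2198, 0.7071, 0.7071, 0.0000]
J3: z=[0.6964, -0.6964, -0.1736] o=[0.1296, -0.1296, -0.7189] → [0.3578, 0.3485, 0.0370, 0.6964, -0.6964, -0.1736]
J4: z=[0.6964, -0.6964, -0.1736] o=[0.1508, -0.0790, -0.8368] → [0.2669, 0.2702, -0.0131, 0.6964, -0.6964, -0.1736]
V = J·q̇ = [-0.2778, 0.6335, -0.1399, 0.0900, 0.5733, 0.9703]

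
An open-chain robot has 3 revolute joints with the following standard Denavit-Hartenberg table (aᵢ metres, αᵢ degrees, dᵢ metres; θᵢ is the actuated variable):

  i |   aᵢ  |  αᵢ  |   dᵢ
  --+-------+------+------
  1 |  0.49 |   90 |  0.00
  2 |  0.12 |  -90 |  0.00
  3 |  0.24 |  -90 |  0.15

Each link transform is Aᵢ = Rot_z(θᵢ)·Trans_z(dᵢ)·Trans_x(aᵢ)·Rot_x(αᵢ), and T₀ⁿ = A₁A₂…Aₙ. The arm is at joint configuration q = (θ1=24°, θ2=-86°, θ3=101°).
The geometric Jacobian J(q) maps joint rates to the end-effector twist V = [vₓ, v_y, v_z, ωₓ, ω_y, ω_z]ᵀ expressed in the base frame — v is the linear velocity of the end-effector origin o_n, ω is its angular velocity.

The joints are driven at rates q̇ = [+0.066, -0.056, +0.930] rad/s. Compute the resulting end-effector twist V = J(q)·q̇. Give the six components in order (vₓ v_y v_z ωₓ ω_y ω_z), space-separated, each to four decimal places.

-0.0314 -0.0140 0.2099 0.8248 0.4285 0.1309

o_n = [0.4932, 0.4775, -0.0636]
J₁: ẑ×o_n = [-0.4775, 0.4932, 0.0000], ω = ẑ
J2: z=[0.4067, -0.9135, 0.0000] o=[0.4476, 0.1993, 0.0000] → [0.0581, 0.0259, 0.1548, 0.4067, -0.9135, 0.0000]
J3: z=[0.9113, 0.4057, 0.0698] o=[0.4553, 0.2027, -0.1197] → [0.0036, -0.0485, 0.2350, 0.9113, 0.4057, 0.0698]
V = J·q̇ = [-0.0314, -0.0140, 0.2099, 0.8248, 0.4285, 0.1309]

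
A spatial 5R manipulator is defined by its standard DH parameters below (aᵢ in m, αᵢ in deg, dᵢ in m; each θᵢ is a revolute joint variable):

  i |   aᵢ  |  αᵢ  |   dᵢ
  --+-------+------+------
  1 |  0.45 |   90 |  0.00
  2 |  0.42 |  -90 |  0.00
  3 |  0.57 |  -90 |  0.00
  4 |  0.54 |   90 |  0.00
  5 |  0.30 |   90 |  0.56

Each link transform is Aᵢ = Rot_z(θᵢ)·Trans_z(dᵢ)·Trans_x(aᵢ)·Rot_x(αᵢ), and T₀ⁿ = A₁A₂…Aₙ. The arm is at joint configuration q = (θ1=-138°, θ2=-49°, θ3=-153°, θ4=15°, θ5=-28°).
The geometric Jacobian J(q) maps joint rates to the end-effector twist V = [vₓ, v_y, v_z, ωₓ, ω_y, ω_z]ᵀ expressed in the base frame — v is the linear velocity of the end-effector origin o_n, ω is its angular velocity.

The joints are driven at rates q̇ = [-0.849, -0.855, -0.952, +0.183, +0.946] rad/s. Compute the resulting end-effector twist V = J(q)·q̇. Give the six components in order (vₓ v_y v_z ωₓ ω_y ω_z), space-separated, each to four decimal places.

0.7853 -0.5909 0.6364 0.4759 -0.3530 -0.7721

o_n = [-0.4156, 0.3686, 0.9530]
J₁: ẑ×o_n = [-0.3686, -0.4156, 0.0000], ω = ẑ
J2: z=[-0.6691, 0.7431, 0.0000] o=[-0.3344, -0.3011, 0.0000] → [0.7083, 0.6377, -0.3878, -0.6691, 0.7431, 0.0000]
J3: z=[-0.5609, -0.5050, 0.6561] o=[-0.5392, -0.4855, -0.3170] → [-1.2017, 0.7934, -0.4166, -0.5609, -0.5050, 0.6561]
J4: z=[-0.8175, 0.4628, -0.3426] o=[-0.4647, -0.0702, 0.0663] → [0.5608, 0.7081, -0.3815, -0.8175, 0.4628, -0.3426]
J5: z=[-0.5079, -0.2992, 0.8077] o=[-0.3182, 0.3804, 0.3254] → [-0.1783, 0.2401, -0.0232, -0.5079, -0.2992, 0.8077]
V = J·q̇ = [0.7853, -0.5909, 0.6364, 0.4759, -0.3530, -0.7721]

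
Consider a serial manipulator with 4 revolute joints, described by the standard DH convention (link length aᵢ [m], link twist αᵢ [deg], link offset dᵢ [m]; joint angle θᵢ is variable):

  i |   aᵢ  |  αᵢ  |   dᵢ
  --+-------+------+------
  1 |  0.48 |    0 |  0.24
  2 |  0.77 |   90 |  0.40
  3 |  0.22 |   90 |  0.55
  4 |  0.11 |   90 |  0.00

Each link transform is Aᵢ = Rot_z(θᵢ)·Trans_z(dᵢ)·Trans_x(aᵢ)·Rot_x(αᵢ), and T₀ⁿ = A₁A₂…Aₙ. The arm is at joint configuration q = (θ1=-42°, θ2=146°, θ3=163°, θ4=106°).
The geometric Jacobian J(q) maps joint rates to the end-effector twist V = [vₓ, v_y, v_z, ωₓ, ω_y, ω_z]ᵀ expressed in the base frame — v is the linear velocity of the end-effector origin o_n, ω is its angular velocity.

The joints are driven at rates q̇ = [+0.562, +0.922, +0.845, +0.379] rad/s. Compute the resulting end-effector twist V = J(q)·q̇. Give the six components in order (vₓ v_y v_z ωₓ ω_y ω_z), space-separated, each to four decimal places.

o_n = [0.8506, 0.4086, 0.6955]
J₁: ẑ×o_n = [-0.4086, 0.8506, 0.0000], ω = ẑ
J2: z=[0.0000, 0.0000, 1.0000] o=[0.3567, -0.3212, 0.2400] → [-0.7298, 0.4939, 0.0000, 0.0000, 0.0000, 1.0000]
J3: z=[0.9703, 0.2419, 0.0000] o=[0.1704, 0.4259, 0.6400] → [0.0134, -0.0538, -0.1814, 0.9703, 0.2419, 0.0000]
J4: z=[-0.0707, 0.2837, 0.9563] o=[0.7550, 0.3549, 0.7043] → [-0.0539, 0.0908, -0.0309, -0.0707, 0.2837, 0.9563]
V = J·q̇ = [-0.9115, 0.9223, -0.1650, 0.7931, 0.3119, 1.8464]

-0.9115 0.9223 -0.1650 0.7931 0.3119 1.8464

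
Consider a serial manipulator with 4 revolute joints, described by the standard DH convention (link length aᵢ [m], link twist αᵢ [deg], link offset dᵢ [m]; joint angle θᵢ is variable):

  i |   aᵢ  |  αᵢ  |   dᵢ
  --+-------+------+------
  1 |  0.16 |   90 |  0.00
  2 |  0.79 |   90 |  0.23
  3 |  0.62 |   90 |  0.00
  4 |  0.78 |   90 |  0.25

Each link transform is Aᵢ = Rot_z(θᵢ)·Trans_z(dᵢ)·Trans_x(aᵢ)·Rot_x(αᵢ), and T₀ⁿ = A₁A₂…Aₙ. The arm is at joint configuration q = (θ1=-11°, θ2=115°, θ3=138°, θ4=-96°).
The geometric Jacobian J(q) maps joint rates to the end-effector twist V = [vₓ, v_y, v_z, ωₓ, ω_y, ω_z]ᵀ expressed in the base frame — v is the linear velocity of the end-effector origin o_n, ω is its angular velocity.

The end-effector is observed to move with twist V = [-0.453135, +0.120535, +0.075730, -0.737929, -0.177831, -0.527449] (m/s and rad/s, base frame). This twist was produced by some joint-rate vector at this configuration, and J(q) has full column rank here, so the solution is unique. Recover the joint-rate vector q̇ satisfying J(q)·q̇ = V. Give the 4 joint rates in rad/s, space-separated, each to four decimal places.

o_n = [-0.9123, -0.6133, 0.1771]
J₁: ẑ×o_n = [0.6133, -0.9123, 0.0000], ω = ẑ
J2: z=[-0.1908, -0.9816, 0.0000] o=[0.1571, -0.0305, 0.0000] → [-0.1738, 0.0338, -0.9385, -0.1908, -0.9816, 0.0000]
J3: z=[0.8897, -0.1729, 0.4226] o=[-0.2146, -0.1926, 0.7160] → [0.2710, 0.1846, -0.4949, 0.8897, -0.1729, 0.4226]
J4: z=[-0.4194, -0.6755, 0.6064] o=[-0.1026, -0.6370, 0.2984] → [0.0676, -0.5419, -0.5569, -0.4194, -0.6755, 0.6064]
q̇ = J⁺·V = [-0.4890, 0.0300, -0.6420, 0.3840]

-0.4890 0.0300 -0.6420 0.3840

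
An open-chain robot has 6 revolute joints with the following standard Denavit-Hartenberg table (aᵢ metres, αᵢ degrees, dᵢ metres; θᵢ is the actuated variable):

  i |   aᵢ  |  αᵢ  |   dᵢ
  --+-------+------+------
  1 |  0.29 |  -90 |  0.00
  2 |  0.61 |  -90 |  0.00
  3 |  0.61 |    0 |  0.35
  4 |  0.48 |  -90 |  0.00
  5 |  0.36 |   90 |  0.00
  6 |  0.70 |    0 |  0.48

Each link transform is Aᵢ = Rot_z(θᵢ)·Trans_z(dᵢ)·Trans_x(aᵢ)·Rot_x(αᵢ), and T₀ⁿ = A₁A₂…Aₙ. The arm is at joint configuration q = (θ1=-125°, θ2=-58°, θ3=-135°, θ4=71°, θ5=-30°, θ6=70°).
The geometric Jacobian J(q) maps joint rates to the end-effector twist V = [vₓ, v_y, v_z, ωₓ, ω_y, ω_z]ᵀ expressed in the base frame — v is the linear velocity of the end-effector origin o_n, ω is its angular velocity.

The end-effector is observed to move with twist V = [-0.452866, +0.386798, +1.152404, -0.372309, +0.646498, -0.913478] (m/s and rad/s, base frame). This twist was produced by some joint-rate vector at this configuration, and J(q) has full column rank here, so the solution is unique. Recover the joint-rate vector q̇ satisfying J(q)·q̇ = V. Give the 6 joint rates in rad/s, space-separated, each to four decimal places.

-0.2410 -0.8170 0.7220 -0.9740 -0.7250 0.3930

o_n = [-0.3437, -1.9297, 0.3705]
J₁: ẑ×o_n = [1.9297, -0.3437, 0.0000], ω = ẑ
J2: z=[0.8192, -0.5736, 0.0000] o=[-0.1663, -0.2376, 0.0000] → [-0.2125, -0.3035, -1.4878, 0.8192, -0.5736, 0.0000]
J3: z=[-0.4864, -0.6947, -0.5299] o=[-0.3517, -0.5023, 0.5173] → [-0.6544, -0.0757, 0.6999, -0.4864, -0.6947, -0.5299]
J4: z=[-0.4864, -0.6947, -0.5299] o=[-0.0376, -0.8057, -0.0340] → [-0.8766, 0.3590, 0.3341, -0.4864, -0.6947, -0.5299]
J5: z=[-0.6323, -0.1387, 0.7622] o=[0.2519, -1.1444, 0.1445] → [0.5672, -0.3111, 0.4139, -0.6323, -0.1387, 0.7622]
J6: z=[-0.7228, -0.2487, -0.6448] o=[0.3523, -1.4895, 0.1650] → [-0.3349, 0.5973, 0.1450, -0.7228, -0.2487, -0.6448]
q̇ = J⁺·V = [-0.2410, -0.8170, 0.7220, -0.9740, -0.7250, 0.3930]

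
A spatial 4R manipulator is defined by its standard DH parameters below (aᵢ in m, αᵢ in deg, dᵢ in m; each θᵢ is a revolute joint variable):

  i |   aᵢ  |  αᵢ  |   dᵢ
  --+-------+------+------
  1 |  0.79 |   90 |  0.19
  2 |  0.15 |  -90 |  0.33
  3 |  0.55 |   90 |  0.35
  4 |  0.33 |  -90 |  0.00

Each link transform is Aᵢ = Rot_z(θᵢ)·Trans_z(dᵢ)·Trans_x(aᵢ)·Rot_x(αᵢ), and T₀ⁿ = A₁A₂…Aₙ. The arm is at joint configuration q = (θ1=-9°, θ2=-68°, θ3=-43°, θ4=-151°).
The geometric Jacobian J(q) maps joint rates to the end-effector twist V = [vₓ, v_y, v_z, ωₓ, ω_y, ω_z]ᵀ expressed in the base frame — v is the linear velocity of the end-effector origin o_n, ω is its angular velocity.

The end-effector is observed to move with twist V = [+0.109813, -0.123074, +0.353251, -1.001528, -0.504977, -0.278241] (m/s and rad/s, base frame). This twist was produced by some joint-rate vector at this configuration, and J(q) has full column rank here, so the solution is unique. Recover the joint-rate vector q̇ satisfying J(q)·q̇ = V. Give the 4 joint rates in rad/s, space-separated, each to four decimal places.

0.0770 0.6430 -0.9770 0.0170

o_n = [1.0010, -0.6731, -0.0551]
J₁: ẑ×o_n = [0.6731, 1.0010, -0.0000], ω = ẑ
J2: z=[-0.1564, -0.9877, 0.0000] o=[0.7803, -0.1236, 0.1900] → [0.2421, -0.0383, 0.3040, -0.1564, -0.9877, 0.0000]
J3: z=[0.9158, -0.1450, 0.3746] o=[0.7841, -0.4583, 0.0509] → [0.0959, 0.1784, -0.1653, 0.9158, -0.1450, 0.3746]
J4: z=[-0.3667, -0.6824, 0.6323] o=[1.1948, -0.9031, -0.1909] → [-0.2381, -0.0728, -0.2166, -0.3667, -0.6824, 0.6323]
q̇ = J⁺·V = [0.0770, 0.6430, -0.9770, 0.0170]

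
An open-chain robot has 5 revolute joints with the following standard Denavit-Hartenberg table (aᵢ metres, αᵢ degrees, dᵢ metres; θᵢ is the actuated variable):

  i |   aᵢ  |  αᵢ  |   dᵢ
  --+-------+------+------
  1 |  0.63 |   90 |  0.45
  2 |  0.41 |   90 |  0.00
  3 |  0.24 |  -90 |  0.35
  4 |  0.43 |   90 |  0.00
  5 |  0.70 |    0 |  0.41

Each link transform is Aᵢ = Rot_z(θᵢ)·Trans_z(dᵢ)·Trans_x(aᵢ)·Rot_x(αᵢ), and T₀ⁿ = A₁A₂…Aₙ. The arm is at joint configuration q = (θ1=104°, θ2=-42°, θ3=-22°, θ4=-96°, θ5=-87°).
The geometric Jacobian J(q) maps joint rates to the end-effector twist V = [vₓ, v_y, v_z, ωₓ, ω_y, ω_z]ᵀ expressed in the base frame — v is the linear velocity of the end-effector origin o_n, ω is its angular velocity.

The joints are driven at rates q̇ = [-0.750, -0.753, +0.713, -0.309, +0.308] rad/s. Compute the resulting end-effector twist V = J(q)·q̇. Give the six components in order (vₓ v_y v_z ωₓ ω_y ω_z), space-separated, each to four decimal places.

o_n = [-0.5683, -0.0646, -0.0879]
J₁: ẑ×o_n = [0.0646, -0.5683, 0.0000], ω = ẑ
J2: z=[0.9703, 0.2419, 0.0000] o=[-0.1524, 0.6113, 0.4500] → [-0.1301, 0.5219, -0.5552, 0.9703, 0.2419, 0.0000]
J3: z=[0.1619, -0.6493, -0.7431] o=[-0.2261, 0.9069, 0.1757] → [-0.5508, 0.2969, -0.3794, 0.1619, -0.6493, -0.7431]
J4: z=[0.8323, 0.4944, -0.2507] o=[-0.2967, 0.8184, -0.2333] → [-0.1494, -0.0530, -0.6006, 0.8323, 0.4944, -0.2507]
J5: z=[0.5103, -0.5069, 0.6947] o=[-0.2037, 0.5148, -0.5233] → [0.1818, -0.4755, -0.4805, 0.5103, -0.5069, 0.6947]
V = J·q̇ = [-0.2410, 0.1148, 0.1851, -0.7152, -0.9540, -0.9884]

-0.2410 0.1148 0.1851 -0.7152 -0.9540 -0.9884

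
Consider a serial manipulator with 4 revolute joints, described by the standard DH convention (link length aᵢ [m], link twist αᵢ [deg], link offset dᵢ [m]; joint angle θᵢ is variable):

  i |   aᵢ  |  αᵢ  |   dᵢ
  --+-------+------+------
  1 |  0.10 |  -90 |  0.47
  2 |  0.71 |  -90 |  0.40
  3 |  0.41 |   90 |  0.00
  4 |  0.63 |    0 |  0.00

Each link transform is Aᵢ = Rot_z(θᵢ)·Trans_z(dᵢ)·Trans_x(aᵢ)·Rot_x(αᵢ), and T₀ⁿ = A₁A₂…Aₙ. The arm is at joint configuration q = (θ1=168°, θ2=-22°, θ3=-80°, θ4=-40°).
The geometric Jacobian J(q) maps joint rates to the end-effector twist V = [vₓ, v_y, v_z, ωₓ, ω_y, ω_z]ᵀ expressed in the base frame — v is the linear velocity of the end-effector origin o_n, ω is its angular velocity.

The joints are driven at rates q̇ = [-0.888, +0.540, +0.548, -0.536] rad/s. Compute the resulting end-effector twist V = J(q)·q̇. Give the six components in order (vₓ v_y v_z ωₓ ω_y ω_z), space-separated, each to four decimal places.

o_n = [-0.9998, -1.0951, 1.1695]
J₁: ẑ×o_n = [1.0951, -0.9998, 0.0000], ω = ẑ
J2: z=[-0.2079, -0.9781, 0.0000] o=[-0.0978, 0.0208, 0.4700] → [-0.6842, 0.1454, -0.6503, -0.2079, -0.9781, 0.0000]
J3: z=[-0.3664, 0.0779, -0.9272] o=[-0.8249, -0.2336, 0.7360] → [-0.7650, 0.3211, 0.3293, -0.3664, 0.0779, -0.9272]
J4: z=[0.8570, -0.3597, -0.3689] o=[-0.9734, -0.6148, 0.7626] → [-0.3235, -0.3389, -0.4211, 0.8570, -0.3597, -0.3689]
V = J·q̇ = [-1.5877, 1.3240, 0.0550, -0.7724, -0.2927, -1.1984]

-1.5877 1.3240 0.0550 -0.7724 -0.2927 -1.1984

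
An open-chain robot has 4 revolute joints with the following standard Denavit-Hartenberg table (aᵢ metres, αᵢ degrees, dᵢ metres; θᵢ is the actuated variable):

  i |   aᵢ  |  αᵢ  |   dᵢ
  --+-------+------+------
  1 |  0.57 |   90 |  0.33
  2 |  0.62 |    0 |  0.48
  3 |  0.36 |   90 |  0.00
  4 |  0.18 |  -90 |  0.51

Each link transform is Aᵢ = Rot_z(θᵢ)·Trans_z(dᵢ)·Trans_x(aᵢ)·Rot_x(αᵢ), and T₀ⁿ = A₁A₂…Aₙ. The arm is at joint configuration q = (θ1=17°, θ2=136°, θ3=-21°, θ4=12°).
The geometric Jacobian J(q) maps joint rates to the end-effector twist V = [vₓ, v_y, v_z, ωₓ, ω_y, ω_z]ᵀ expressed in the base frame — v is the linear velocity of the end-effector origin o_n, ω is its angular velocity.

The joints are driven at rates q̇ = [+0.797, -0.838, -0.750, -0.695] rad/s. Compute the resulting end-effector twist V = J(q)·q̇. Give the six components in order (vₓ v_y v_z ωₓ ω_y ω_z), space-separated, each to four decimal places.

o_n = [0.4952, -0.3897, 1.4621]
J₁: ẑ×o_n = [0.3897, 0.4952, -0.0000], ω = ẑ
J2: z=[0.2924, -0.9563, 0.0000] o=[0.5451, 0.1667, 0.3300] → [-1.0826, -0.3310, -0.2103, 0.2924, -0.9563, 0.0000]
J3: z=[0.2924, -0.9563, 0.0000] o=[0.2589, -0.4228, 0.7607] → [-0.6707, -0.2051, 0.2357, 0.2924, -0.9563, 0.0000]
J4: z=[0.8667, 0.2650, 0.4226] o=[0.1134, -0.4673, 1.0870] → [0.0666, -0.1637, -0.0339, 0.8667, 0.2650, 0.4226]
V = J·q̇ = [1.6745, 0.9397, 0.0231, -1.0666, 1.3345, 0.5033]

1.6745 0.9397 0.0231 -1.0666 1.3345 0.5033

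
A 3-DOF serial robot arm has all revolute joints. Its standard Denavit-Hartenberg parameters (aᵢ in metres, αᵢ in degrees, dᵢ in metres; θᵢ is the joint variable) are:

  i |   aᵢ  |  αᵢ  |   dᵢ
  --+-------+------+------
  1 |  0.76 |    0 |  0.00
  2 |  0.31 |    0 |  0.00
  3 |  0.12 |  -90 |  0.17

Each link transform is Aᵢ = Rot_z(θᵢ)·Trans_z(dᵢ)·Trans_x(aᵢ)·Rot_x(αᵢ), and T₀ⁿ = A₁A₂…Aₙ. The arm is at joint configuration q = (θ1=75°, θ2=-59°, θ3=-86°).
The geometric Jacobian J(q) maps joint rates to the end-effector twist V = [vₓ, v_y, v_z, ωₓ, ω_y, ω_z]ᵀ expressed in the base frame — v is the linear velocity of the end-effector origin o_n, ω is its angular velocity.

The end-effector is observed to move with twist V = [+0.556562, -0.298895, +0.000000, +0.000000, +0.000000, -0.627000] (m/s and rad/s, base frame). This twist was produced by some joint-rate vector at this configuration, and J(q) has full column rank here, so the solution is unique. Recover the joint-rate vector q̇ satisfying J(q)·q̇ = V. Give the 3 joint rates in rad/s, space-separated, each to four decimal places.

-0.8100 0.4280 -0.2450

o_n = [0.5357, 0.7068, 0.1700]
J₁: ẑ×o_n = [-0.7068, 0.5357, 0.0000], ω = ẑ
J2: z=[0.0000, 0.0000, 1.0000] o=[0.1967, 0.7341, 0.0000] → [0.0273, 0.3390, -0.0000, 0.0000, 0.0000, 1.0000]
J3: z=[0.0000, 0.0000, 1.0000] o=[0.4947, 0.8196, 0.0000] → [0.1128, 0.0410, -0.0000, 0.0000, 0.0000, 1.0000]
q̇ = J⁺·V = [-0.8100, 0.4280, -0.2450]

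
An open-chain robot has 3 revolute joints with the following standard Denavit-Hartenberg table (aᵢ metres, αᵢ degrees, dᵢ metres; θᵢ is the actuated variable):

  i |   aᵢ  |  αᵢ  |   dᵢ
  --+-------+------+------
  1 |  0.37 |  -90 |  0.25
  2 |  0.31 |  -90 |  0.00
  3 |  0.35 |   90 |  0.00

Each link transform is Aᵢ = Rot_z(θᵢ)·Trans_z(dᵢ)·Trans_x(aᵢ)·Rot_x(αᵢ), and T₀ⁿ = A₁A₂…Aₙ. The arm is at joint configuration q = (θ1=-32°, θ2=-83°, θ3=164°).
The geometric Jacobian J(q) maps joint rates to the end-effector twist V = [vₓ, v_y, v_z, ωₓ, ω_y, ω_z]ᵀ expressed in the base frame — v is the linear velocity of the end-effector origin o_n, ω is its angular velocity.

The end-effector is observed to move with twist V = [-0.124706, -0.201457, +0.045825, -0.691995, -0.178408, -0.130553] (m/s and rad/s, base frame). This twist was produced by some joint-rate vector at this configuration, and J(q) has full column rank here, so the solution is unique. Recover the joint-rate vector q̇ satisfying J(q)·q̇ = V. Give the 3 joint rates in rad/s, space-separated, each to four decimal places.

o_n = [0.2599, -0.2762, 0.2238]
J₁: ẑ×o_n = [0.2762, 0.2599, -0.0000], ω = ẑ
J2: z=[0.5299, 0.8480, 0.0000] o=[0.3138, -0.1961, 0.2500] → [-0.0223, 0.0139, 0.0032, 0.5299, 0.8480, 0.0000]
J3: z=[0.8417, -0.5260, -0.1219] o=[0.3458, -0.2161, 0.5577] → [0.1683, 0.2915, -0.0958, 0.8417, -0.5260, -0.1219]
q̇ = J⁺·V = [-0.1910, -0.5180, -0.4960]

-0.1910 -0.5180 -0.4960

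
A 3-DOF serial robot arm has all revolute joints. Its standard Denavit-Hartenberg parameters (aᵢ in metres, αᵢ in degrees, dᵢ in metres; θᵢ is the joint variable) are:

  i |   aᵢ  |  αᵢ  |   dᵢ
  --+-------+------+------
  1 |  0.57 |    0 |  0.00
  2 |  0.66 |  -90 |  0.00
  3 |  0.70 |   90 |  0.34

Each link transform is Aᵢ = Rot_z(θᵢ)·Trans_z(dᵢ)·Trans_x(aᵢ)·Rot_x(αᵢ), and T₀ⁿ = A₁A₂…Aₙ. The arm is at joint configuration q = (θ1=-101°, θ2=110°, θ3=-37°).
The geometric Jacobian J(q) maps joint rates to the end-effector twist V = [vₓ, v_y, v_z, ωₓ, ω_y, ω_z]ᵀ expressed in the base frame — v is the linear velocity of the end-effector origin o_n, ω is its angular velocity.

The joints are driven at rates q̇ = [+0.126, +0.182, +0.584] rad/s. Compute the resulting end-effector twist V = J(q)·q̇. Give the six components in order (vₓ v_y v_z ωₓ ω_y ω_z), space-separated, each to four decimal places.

o_n = [1.0421, -0.0330, 0.4213]
J₁: ẑ×o_n = [0.0330, 1.0421, -0.0000], ω = ẑ
J2: z=[0.0000, 0.0000, 1.0000] o=[-0.1088, -0.5595, 0.0000] → [-0.5265, 1.1508, 0.0000, 0.0000, 0.0000, 1.0000]
J3: z=[-0.1564, 0.9877, 0.0000] o=[0.5431, -0.4563, 0.0000] → [0.4161, 0.0659, -0.5590, -0.1564, 0.9877, 0.0000]
V = J·q̇ = [0.1513, 0.3792, -0.3265, -0.0914, 0.5768, 0.3080]

0.1513 0.3792 -0.3265 -0.0914 0.5768 0.3080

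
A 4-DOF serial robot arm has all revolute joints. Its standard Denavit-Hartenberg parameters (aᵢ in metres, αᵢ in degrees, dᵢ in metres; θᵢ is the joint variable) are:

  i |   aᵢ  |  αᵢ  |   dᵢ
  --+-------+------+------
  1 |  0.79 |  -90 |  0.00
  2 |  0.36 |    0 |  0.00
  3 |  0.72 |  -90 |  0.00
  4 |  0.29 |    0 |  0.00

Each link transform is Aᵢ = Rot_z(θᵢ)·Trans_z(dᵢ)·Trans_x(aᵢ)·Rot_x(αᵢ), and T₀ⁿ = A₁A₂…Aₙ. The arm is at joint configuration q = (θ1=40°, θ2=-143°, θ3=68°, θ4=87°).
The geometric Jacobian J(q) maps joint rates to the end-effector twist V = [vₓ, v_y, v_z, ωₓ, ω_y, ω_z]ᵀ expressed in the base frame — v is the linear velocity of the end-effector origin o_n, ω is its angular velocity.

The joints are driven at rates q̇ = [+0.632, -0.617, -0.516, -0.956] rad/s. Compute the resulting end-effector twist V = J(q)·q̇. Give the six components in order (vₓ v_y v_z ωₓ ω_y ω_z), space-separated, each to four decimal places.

o_n = [0.7168, 0.2235, 0.9268]
J₁: ẑ×o_n = [-0.2235, 0.7168, 0.0000], ω = ẑ
J2: z=[-0.6428, 0.7660, 0.0000] o=[0.6052, 0.5078, 0.0000] → [0.7100, 0.5957, 0.0972, -0.6428, 0.7660, 0.0000]
J3: z=[-0.6428, 0.7660, 0.0000] o=[0.3849, 0.3230, 0.2167] → [0.5440, 0.4565, -0.1903, -0.6428, 0.7660, 0.0000]
J4: z=[0.7399, 0.6209, -0.2588] o=[0.5277, 0.4428, 0.9121] → [-0.0477, -0.0598, -0.2797, 0.7399, 0.6209, -0.2588]
V = J·q̇ = [-0.8144, -0.0929, 0.3056, 0.0209, -1.4615, 0.8794]

-0.8144 -0.0929 0.3056 0.0209 -1.4615 0.8794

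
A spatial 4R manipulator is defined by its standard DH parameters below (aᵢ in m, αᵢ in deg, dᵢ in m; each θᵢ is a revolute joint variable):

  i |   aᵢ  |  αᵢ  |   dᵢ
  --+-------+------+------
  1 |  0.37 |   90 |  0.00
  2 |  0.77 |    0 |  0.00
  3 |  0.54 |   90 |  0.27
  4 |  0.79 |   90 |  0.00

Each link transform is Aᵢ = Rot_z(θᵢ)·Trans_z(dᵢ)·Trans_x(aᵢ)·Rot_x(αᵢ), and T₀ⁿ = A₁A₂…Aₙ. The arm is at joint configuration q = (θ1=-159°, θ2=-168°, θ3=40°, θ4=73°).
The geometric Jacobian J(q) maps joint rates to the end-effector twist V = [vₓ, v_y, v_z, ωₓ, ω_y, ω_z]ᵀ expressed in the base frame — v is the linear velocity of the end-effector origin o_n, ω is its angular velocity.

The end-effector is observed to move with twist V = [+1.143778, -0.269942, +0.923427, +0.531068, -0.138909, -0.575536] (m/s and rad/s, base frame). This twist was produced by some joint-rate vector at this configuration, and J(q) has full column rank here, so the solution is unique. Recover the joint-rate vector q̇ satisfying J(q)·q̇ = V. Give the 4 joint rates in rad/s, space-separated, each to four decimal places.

o_n = [0.4334, 1.2648, -0.7676]
J₁: ẑ×o_n = [-1.2648, 0.4334, 0.0000], ω = ẑ
J2: z=[-0.3584, 0.9336, 0.0000] o=[-0.3454, -0.1326, 0.0000] → [-0.7166, -0.2751, -1.2278, -0.3584, 0.9336, 0.0000]
J3: z=[-0.3584, 0.9336, 0.0000] o=[0.3577, 0.1373, -0.1601] → [-0.5672, -0.2177, -0.4747, -0.3584, 0.9336, 0.0000]
J4: z=[0.7357, 0.2824, 0.6157] o=[0.5713, 0.5085, -0.5856] → [-0.5170, 0.0489, 0.5953, 0.7357, 0.2824, 0.6157]
q̇ = J⁺·V = [-0.9240, -0.5770, 0.2570, 0.5660]

-0.9240 -0.5770 0.2570 0.5660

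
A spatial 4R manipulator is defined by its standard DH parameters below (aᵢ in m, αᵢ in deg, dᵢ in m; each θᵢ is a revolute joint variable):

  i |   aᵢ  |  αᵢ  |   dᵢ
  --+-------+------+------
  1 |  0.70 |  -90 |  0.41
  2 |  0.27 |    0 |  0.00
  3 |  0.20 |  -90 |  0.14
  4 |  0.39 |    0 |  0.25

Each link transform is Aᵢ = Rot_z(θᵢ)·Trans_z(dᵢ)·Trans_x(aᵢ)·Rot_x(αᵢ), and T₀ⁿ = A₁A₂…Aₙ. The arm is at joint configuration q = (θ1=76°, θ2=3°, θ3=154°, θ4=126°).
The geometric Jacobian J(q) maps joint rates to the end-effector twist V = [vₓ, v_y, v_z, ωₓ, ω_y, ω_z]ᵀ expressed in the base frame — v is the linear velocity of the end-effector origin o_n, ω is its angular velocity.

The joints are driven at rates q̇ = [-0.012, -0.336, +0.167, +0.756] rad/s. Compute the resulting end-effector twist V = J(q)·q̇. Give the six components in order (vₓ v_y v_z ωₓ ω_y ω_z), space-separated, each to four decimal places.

-0.1138 0.2153 0.1718 0.0925 -0.3275 0.6839

o_n = [0.3878, 0.8297, 0.6374]
J₁: ẑ×o_n = [-0.8297, 0.3878, 0.0000], ω = ẑ
J2: z=[-0.9703, 0.2419, 0.0000] o=[0.1693, 0.6792, 0.4100] → [0.0550, 0.2207, -0.1989, -0.9703, 0.2419, 0.0000]
J3: z=[-0.9703, 0.2419, 0.0000] o=[0.2346, 0.9408, 0.3959] → [0.0584, 0.2344, 0.0708, -0.9703, 0.2419, 0.0000]
J4: z=[-0.0945, -0.3791, 0.9205] o=[0.0542, 0.7961, 0.3177] → [-0.1522, 0.3373, 0.1233, -0.0945, -0.3791, 0.9205]
V = J·q̇ = [-0.1138, 0.2153, 0.1718, 0.0925, -0.3275, 0.6839]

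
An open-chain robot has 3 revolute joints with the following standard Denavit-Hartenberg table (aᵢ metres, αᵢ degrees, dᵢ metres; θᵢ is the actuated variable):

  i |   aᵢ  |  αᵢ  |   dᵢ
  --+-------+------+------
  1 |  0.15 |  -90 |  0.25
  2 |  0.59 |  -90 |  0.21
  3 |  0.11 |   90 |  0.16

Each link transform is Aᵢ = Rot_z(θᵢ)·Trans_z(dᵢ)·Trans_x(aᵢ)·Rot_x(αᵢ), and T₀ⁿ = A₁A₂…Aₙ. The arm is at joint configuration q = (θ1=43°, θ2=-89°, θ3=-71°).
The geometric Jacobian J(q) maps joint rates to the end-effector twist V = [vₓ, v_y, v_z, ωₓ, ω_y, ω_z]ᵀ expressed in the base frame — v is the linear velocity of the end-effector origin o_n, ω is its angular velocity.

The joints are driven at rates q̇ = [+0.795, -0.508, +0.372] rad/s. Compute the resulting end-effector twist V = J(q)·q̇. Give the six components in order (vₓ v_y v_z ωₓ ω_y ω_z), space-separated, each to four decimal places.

o_n = [0.0205, 0.4485, 0.8729]
J₁: ẑ×o_n = [-0.4485, 0.0205, 0.0000], ω = ẑ
J2: z=[-0.6820, 0.7314, 0.0000] o=[0.1097, 0.1023, 0.2500] → [0.4556, 0.4248, -0.1709, -0.6820, 0.7314, 0.0000]
J3: z=[0.7312, 0.6819, -0.0175] o=[-0.0260, 0.2629, 0.8399] → [0.0258, -0.0250, 0.1040, 0.7312, 0.6819, -0.0175]
V = J·q̇ = [-0.5784, -0.2088, 0.1255, 0.6185, -0.1179, 0.7885]

-0.5784 -0.2088 0.1255 0.6185 -0.1179 0.7885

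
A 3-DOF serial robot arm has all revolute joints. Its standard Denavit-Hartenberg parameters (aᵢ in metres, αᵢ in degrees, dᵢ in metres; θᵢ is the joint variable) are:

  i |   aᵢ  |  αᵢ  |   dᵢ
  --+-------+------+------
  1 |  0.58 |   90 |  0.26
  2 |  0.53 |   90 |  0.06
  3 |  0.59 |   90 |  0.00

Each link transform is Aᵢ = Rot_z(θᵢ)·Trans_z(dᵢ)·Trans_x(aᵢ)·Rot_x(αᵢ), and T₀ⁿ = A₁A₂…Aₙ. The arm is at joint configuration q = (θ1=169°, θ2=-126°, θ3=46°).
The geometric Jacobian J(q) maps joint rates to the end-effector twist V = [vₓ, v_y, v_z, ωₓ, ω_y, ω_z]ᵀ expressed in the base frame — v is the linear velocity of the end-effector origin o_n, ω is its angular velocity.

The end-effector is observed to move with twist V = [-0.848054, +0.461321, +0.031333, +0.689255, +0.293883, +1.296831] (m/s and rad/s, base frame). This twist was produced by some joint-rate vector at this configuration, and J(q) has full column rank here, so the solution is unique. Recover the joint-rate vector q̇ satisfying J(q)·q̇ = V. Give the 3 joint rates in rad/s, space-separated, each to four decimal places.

0.8460 0.4200 0.7670

o_n = [0.0654, 0.4808, -0.5004]
J₁: ẑ×o_n = [-0.4808, 0.0654, 0.0000], ω = ẑ
J2: z=[0.1908, 0.9816, 0.0000] o=[-0.5693, 0.1107, 0.2600] → [-0.7464, 0.1451, -0.5524, 0.1908, 0.9816, 0.0000]
J3: z=[0.7942, -0.1544, 0.5878] o=[-0.2521, 0.1101, -0.1688] → [-0.1667, 0.4499, 0.3434, 0.7942, -0.1544, 0.5878]
q̇ = J⁺·V = [0.8460, 0.4200, 0.7670]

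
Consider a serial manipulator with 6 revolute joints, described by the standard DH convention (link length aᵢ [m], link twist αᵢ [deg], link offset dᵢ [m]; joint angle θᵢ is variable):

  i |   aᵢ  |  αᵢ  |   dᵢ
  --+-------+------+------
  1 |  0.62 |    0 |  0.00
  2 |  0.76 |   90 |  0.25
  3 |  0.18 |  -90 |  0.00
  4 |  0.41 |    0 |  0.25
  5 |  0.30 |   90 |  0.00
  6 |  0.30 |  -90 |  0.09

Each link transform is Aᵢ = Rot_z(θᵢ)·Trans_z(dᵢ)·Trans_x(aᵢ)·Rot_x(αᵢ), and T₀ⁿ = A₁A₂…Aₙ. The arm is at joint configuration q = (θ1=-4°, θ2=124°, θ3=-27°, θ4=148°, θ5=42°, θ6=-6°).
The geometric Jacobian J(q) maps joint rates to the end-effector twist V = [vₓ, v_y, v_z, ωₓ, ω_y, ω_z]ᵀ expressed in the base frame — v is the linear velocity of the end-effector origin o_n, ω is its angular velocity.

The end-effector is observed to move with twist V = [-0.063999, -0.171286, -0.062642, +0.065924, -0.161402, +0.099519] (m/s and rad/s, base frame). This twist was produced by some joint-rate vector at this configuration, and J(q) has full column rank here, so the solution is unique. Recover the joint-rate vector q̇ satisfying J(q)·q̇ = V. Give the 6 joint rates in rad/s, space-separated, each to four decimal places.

0.1580 0.1700 0.2610 0.0840 -0.3660 0.2890

o_n = [0.3581, 0.0037, 0.7956]
J₁: ẑ×o_n = [-0.0037, 0.3581, 0.0000], ω = ẑ
J2: z=[0.0000, 0.0000, 1.0000] o=[0.6185, -0.0432, 0.0000] → [-0.0470, -0.2604, 0.0000, 0.0000, 0.0000, 1.0000]
J3: z=[0.8660, 0.5000, 0.0000] o=[0.2385, 0.6149, 0.2500] → [0.2728, -0.4725, -0.5891, 0.8660, 0.5000, 0.0000]
J4: z=[-0.2270, 0.3932, 0.8910] o=[0.1583, 0.7538, 0.1683] → [0.9150, 0.3204, 0.0917, -0.2270, 0.3932, 0.8910]
J5: z=[-0.2270, 0.3932, 0.8910] o=[0.0683, 0.4752, 0.5489] → [0.5171, 0.3142, -0.0069, -0.2270, 0.3932, 0.8910]
J6: z=[-0.7755, -0.6264, 0.0788] o=[0.2450, 0.2733, 0.6830] → [-0.0493, 0.0962, 0.2799, -0.7755, -0.6264, 0.0788]
q̇ = J⁺·V = [0.1580, 0.1700, 0.2610, 0.0840, -0.3660, 0.2890]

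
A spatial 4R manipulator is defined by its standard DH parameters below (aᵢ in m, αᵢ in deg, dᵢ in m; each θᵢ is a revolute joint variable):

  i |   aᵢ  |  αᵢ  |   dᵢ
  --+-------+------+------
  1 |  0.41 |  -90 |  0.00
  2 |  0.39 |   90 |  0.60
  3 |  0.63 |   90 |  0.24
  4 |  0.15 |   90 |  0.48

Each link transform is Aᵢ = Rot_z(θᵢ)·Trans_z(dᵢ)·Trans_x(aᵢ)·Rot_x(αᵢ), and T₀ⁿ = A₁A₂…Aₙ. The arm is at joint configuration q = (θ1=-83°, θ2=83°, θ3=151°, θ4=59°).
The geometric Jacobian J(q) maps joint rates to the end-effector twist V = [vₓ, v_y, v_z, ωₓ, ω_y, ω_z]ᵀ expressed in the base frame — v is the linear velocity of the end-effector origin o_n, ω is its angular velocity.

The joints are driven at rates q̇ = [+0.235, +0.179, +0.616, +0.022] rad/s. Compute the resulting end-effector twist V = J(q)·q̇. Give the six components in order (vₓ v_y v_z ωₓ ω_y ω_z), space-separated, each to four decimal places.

-0.1011 0.3586 0.3985 0.2714 -0.5840 0.2995

o_n = [1.4472, -0.6045, 0.0408]
J₁: ẑ×o_n = [0.6045, 1.4472, -0.0000], ω = ẑ
J2: z=[0.9925, 0.1219, 0.0000] o=[0.0500, -0.4069, 0.0000] → [0.0050, -0.0405, -0.3663, 0.9925, 0.1219, 0.0000]
J3: z=[0.1210, -0.9851, 0.1219] o=[0.6513, -0.3810, -0.3871] → [-0.3943, 0.0452, 0.7570, 0.1210, -0.9851, 0.1219]
J4: z=[0.8753, 0.0479, -0.4812] o=[0.9753, -0.5136, 0.1891] → [-0.0509, -0.0973, -0.1022, 0.8753, 0.0479, -0.4812]
V = J·q̇ = [-0.1011, 0.3586, 0.3985, 0.2714, -0.5840, 0.2995]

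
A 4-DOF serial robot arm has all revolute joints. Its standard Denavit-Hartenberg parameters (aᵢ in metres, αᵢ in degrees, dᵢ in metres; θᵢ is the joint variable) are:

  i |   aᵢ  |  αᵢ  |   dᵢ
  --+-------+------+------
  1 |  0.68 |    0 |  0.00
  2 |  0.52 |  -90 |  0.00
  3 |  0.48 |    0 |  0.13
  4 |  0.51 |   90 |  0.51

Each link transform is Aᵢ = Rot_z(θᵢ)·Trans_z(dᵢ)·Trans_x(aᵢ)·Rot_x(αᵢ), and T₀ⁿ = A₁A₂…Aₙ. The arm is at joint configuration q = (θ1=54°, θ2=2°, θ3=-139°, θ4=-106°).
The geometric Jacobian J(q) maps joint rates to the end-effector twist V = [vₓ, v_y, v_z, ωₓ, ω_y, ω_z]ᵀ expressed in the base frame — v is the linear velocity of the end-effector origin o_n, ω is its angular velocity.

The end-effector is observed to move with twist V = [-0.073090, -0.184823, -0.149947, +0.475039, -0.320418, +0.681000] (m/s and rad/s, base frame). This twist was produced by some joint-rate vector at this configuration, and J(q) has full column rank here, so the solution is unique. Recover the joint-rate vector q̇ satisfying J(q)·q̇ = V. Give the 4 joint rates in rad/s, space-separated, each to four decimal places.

o_n = [-0.1632, 0.8601, -0.1473]
J₁: ẑ×o_n = [-0.8601, -0.1632, 0.0000], ω = ẑ
J2: z=[0.0000, 0.0000, 1.0000] o=[0.3997, 0.5501, 0.0000] → [-0.3100, -0.5629, 0.0000, 0.0000, 0.0000, 1.0000]
J3: z=[-0.8290, 0.5592, 0.0000] o=[0.6905, 0.9812, 0.0000] → [-0.0824, -0.1221, 0.5778, -0.8290, 0.5592, 0.0000]
J4: z=[-0.8290, 0.5592, 0.0000] o=[0.3801, 0.7536, 0.3149] → [-0.2585, -0.3832, 0.2155, -0.8290, 0.5592, 0.0000]
q̇ = J⁺·V = [-0.0050, 0.6860, -0.0730, -0.5000]

-0.0050 0.6860 -0.0730 -0.5000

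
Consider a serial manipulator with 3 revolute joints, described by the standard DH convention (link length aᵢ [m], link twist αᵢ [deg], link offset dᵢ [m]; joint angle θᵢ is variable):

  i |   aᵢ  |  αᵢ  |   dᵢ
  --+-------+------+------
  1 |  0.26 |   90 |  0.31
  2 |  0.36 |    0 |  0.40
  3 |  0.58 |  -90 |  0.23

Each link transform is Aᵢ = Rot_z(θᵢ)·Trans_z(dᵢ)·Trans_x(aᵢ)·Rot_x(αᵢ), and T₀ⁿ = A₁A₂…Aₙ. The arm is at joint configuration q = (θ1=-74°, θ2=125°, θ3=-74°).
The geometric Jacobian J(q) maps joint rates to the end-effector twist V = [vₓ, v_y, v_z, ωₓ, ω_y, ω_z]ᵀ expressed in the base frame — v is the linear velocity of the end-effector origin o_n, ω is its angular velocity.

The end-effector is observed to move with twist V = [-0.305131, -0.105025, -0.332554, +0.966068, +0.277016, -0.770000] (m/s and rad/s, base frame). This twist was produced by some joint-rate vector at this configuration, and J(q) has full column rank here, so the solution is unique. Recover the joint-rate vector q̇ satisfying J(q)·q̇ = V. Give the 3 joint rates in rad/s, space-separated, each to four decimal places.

-0.7700 -0.1660 -0.8390

o_n = [-0.4902, -0.5760, 1.0556]
J₁: ẑ×o_n = [0.5760, -0.4902, 0.0000], ω = ẑ
J2: z=[-0.9613, -0.2756, 0.0000] o=[0.0717, -0.2499, 0.3100] → [-0.2055, 0.7168, 0.1585, -0.9613, -0.2756, 0.0000]
J3: z=[-0.9613, -0.2756, 0.0000] o=[-0.3698, -0.1617, 0.6049] → [-0.1242, 0.4333, 0.3650, -0.9613, -0.2756, 0.0000]
q̇ = J⁺·V = [-0.7700, -0.1660, -0.8390]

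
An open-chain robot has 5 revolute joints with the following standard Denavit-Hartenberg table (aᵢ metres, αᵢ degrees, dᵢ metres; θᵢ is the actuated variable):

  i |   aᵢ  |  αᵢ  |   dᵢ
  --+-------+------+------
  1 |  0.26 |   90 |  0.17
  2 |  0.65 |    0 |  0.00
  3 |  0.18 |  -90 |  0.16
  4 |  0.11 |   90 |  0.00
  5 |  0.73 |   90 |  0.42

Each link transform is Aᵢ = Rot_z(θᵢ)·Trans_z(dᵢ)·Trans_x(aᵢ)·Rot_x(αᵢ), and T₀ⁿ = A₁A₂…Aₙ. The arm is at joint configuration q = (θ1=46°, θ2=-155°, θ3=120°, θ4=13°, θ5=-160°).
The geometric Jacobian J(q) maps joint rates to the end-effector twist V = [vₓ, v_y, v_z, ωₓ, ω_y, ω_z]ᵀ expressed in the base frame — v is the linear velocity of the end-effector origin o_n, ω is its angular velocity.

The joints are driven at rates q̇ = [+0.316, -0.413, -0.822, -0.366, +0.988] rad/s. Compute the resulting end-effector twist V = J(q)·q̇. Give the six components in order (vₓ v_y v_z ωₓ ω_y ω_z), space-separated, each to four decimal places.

-0.2073 -0.2106 0.1303 -0.2153 0.1691 -0.1113

o_n = [0.0114, -0.9941, -0.1448]
J₁: ẑ×o_n = [0.9941, 0.0114, -0.0000], ω = ẑ
J2: z=[0.7193, -0.6947, 0.0000] o=[0.1806, 0.1870, 0.1700] → [0.2187, 0.2264, -0.9672, 0.7193, -0.6947, 0.0000]
J3: z=[0.7193, -0.6947, 0.0000] o=[-0.2286, -0.2367, -0.1047] → [0.0278, 0.0288, -0.3781, 0.7193, -0.6947, 0.0000]
J4: z=[0.3984, 0.4126, 0.8192] o=[-0.0111, -0.2418, -0.2079] → [0.6423, -0.0067, -0.3090, 0.3984, 0.4126, 0.8192]
J5: z=[0.8289, -0.5443, -0.1290] o=[0.0321, -0.1615, -0.2694] → [-0.1753, -0.1007, -0.7015, 0.8289, -0.5443, -0.1290]
V = J·q̇ = [-0.2073, -0.2106, 0.1303, -0.2153, 0.1691, -0.1113]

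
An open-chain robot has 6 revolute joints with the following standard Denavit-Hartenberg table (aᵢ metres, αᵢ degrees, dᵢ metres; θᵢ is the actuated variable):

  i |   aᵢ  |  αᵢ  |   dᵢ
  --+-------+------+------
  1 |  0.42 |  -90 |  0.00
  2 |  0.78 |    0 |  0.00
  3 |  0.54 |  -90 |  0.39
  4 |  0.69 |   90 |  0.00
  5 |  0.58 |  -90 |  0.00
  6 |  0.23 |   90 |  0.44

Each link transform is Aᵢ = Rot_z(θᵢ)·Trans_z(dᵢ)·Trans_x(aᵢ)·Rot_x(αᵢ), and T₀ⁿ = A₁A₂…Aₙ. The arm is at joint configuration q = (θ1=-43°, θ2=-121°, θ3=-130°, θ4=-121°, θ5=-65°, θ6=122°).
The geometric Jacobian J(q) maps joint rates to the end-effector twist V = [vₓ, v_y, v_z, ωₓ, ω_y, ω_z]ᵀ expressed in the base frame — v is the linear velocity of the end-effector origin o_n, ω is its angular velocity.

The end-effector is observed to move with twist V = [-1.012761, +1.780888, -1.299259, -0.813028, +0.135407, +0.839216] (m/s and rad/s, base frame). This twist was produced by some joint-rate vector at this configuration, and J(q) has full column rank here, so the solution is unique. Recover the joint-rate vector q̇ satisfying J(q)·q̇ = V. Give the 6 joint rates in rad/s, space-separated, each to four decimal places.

0.5990 -0.9810 0.8110 0.8410 0.1500 -0.2680

o_n = [1.2449, 1.0127, 0.5498]
J₁: ẑ×o_n = [-1.0127, 1.2449, 0.0000], ω = ẑ
J2: z=[0.6820, 0.7314, 0.0000] o=[0.3072, -0.2864, 0.0000] → [0.4021, -0.3750, 0.2002, 0.6820, 0.7314, 0.0000]
J3: z=[0.6820, 0.7314, 0.0000] o=[0.0134, -0.0125, 0.6686] → [-0.0869, 0.0810, -0.2015, 0.6820, 0.7314, 0.0000]
J4: z=[-0.6915, 0.6448, 0.3256] o=[0.1508, 0.3927, 0.1580] → [0.0508, 0.6271, -1.1343, -0.6915, 0.6448, 0.3256]
J5: z=[-0.1472, -0.5670, 0.8105] o=[0.6387, 0.7463, 0.4940] → [-0.2475, 0.4995, 0.3045, -0.1472, -0.5670, 0.8105]
J6: z=[0.3487, 0.7370, 0.5789] o=[1.1756, 0.5330, 0.4423] → [-0.1985, 0.0026, 0.1162, 0.3487, 0.7370, 0.5789]
q̇ = J⁺·V = [0.5990, -0.9810, 0.8110, 0.8410, 0.1500, -0.2680]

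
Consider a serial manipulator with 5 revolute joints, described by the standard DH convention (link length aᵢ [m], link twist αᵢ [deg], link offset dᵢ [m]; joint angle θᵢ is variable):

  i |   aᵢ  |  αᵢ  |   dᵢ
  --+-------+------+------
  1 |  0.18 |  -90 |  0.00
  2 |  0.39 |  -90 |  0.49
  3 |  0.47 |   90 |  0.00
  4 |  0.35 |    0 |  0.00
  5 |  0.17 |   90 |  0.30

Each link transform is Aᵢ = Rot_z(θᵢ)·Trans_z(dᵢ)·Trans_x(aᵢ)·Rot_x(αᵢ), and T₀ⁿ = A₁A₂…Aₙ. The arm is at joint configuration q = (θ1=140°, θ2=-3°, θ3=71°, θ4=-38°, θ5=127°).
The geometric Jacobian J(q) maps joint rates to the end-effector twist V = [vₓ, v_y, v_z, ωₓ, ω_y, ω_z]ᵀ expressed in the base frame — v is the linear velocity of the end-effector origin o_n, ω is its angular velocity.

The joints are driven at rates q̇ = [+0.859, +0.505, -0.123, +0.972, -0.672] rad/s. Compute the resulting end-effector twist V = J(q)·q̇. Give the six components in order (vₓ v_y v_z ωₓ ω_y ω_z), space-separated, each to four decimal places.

-0.7723 -0.4676 -0.7234 -0.5995 -0.2837 0.9967

o_n = [-0.7606, 0.7952, 0.0935]
J₁: ẑ×o_n = [-0.7952, -0.7606, 0.0000], ω = ẑ
J2: z=[-0.6428, -0.7660, 0.0000] o=[-0.1379, 0.1157, 0.0000] → [-0.0716, 0.0601, -0.9138, -0.6428, -0.7660, 0.0000]
J3: z=[-0.0401, 0.0336, -0.9986] o=[-0.7512, -0.0093, 0.0204] → [0.8059, 0.0123, -0.0319, -0.0401, 0.0336, -0.9986]
J4: z=[-0.9326, 0.3575, 0.0495] o=[-0.5826, 0.4293, 0.0284] → [0.0051, 0.0518, -0.2776, -0.9326, 0.3575, 0.0495]
J5: z=[-0.9326, 0.3575, 0.0495] o=[-0.4750, 0.6795, 0.2483] → [-0.0611, -0.1585, -0.0059, -0.9326, 0.3575, 0.0495]
V = J·q̇ = [-0.7723, -0.4676, -0.7234, -0.5995, -0.2837, 0.9967]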